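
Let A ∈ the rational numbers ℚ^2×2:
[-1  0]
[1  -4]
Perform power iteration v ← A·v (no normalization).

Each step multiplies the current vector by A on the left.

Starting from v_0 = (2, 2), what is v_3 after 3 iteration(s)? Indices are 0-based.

v_3 = (-2, -86)

v_0 = (2, 2).
v_1 = A·v_0 = (-2, -6).
v_2 = A·v_1 = (2, 22).
v_3 = A·v_2 = (-2, -86).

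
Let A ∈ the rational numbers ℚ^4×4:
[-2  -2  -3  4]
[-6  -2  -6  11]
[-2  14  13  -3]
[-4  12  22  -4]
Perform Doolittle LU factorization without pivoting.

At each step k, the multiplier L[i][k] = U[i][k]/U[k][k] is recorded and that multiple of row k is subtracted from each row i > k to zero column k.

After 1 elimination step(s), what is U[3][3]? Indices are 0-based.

U[3][3] = -12

Step 1: pivot at (0,0) is -2.
  row1 ← row1 − (3)·row0  ⇒  L[1][0]=3, U row1=(0, 4, 3, -1)
  row2 ← row2 − (1)·row0  ⇒  L[2][0]=1, U row2=(0, 16, 16, -7)
  row3 ← row3 − (2)·row0  ⇒  L[3][0]=2, U row3=(0, 16, 28, -12)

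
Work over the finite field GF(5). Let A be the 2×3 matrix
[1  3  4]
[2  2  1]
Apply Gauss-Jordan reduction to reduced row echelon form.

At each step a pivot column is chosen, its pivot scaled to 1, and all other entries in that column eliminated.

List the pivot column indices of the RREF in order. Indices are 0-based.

[1] R0 /= 1  ⇒  (1, 3, 4)
     R1 -= 2·R0  ⇒  (0, 1, 3)
[2] R1 /= 1  ⇒  (0, 1, 3)
     R0 -= 3·R1  ⇒  (1, 0, 0)

pivot columns: 0, 1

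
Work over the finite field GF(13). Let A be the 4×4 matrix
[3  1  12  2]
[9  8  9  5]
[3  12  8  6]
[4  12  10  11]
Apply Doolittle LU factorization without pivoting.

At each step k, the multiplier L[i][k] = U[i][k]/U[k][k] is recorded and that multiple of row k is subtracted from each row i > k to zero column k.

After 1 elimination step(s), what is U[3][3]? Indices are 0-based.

U[3][3] = 4

k=0: U[0][0]=3
  eliminate (1,0): mult=3, new row 1: (0, 5, 12, 12); set L[1][0]=3
  eliminate (2,0): mult=1, new row 2: (0, 11, 9, 4); set L[2][0]=1
  eliminate (3,0): mult=10, new row 3: (0, 2, 7, 4); set L[3][0]=10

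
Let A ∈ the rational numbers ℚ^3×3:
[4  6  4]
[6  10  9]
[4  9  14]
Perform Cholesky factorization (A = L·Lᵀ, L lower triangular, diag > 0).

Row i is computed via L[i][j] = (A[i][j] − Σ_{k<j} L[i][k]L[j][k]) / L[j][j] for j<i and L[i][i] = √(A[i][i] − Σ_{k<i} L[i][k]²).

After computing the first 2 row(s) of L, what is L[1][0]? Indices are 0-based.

Step 1: L[0][0] = √(4) = 2.
  L[1][0] = (6) / L[0][0] = 3.
Step 2: L[1][1] = √(1) = 1.

L[1][0] = 3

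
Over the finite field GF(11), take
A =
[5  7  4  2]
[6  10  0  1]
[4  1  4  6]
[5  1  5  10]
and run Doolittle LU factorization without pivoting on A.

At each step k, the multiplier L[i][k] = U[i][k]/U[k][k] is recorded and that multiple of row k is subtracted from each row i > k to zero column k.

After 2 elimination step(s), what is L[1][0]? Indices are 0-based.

k=0: U[0][0]=5
  eliminate (1,0): mult=10, new row 1: (0, 6, 4, 3); set L[1][0]=10
  eliminate (2,0): mult=3, new row 2: (0, 2, 3, 0); set L[2][0]=3
  eliminate (3,0): mult=1, new row 3: (0, 5, 1, 8); set L[3][0]=1
k=1: U[1][1]=6
  eliminate (2,1): mult=4, new row 2: (0, 0, 9, 10); set L[2][1]=4
  eliminate (3,1): mult=10, new row 3: (0, 0, 5, 0); set L[3][1]=10

L[1][0] = 10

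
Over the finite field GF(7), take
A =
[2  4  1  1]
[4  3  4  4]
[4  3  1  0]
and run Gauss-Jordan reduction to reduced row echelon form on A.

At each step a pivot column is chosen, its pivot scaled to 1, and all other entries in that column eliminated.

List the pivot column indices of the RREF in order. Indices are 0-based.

pivot columns: 0, 1, 2

[1] R0 /= 2  ⇒  (1, 2, 4, 4)
     R1 -= 4·R0  ⇒  (0, 2, 2, 2)
     R2 -= 4·R0  ⇒  (0, 2, 6, 5)
[2] R1 /= 2  ⇒  (0, 1, 1, 1)
     R0 -= 2·R1  ⇒  (1, 0, 2, 2)
     R2 -= 2·R1  ⇒  (0, 0, 4, 3)
[3] R2 /= 4  ⇒  (0, 0, 1, 6)
     R0 -= 2·R2  ⇒  (1, 0, 0, 4)
     R1 -= 1·R2  ⇒  (0, 1, 0, 2)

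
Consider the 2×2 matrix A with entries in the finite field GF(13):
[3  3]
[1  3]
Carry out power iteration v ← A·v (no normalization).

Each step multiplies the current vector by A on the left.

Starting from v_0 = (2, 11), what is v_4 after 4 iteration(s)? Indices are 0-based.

v_0 = (2, 11).
v_1 = A·v_0 = (0, 9).
v_2 = A·v_1 = (1, 1).
v_3 = A·v_2 = (6, 4).
v_4 = A·v_3 = (4, 5).

v_4 = (4, 5)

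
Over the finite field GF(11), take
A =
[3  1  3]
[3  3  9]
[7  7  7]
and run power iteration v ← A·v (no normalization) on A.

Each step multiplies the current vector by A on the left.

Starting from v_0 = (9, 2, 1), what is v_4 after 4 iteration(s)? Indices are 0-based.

v_4 = (9, 0, 10)

v_0 = (9, 2, 1).
v_1 = A·v_0 = (10, 9, 7).
v_2 = A·v_1 = (5, 10, 6).
v_3 = A·v_2 = (10, 0, 4).
v_4 = A·v_3 = (9, 0, 10).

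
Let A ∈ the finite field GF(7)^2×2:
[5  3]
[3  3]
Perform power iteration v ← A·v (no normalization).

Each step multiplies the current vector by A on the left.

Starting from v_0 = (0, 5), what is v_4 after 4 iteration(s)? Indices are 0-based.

v_0 = (0, 5).
v_1 = A·v_0 = (1, 1).
v_2 = A·v_1 = (1, 6).
v_3 = A·v_2 = (2, 0).
v_4 = A·v_3 = (3, 6).

v_4 = (3, 6)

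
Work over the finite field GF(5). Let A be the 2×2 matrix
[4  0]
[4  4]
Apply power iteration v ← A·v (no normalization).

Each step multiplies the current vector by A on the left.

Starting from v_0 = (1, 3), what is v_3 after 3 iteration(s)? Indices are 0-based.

v_0 = (1, 3).
v_1 = A·v_0 = (4, 1).
v_2 = A·v_1 = (1, 0).
v_3 = A·v_2 = (4, 4).

v_3 = (4, 4)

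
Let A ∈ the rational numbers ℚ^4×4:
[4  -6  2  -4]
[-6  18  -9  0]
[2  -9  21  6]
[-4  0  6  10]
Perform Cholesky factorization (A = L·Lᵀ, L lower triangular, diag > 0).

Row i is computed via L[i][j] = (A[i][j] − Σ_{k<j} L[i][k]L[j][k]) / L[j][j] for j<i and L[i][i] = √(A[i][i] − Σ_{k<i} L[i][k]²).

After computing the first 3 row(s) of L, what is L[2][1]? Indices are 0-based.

Step 1: L[0][0] = √(4) = 2.
  L[1][0] = (-6) / L[0][0] = -3.
Step 2: L[1][1] = √(9) = 3.
  L[2][0] = (2) / L[0][0] = 1.
  L[2][1] = (-6) / L[1][1] = -2.
Step 3: L[2][2] = √(16) = 4.

L[2][1] = -2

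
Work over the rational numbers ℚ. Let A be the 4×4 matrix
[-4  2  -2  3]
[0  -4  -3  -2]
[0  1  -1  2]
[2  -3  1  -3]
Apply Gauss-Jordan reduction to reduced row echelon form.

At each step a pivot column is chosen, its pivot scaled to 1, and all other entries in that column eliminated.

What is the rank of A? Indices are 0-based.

rank = 4

step 1: normalize row 0 (÷-4) = (1, -1/2, 1/2, -3/4)
  row 3: subtract 2×row0 = (0, -2, 0, -3/2)
step 2: normalize row 1 (÷-4) = (0, 1, 3/4, 1/2)
  row 0: subtract -1/2×row1 = (1, 0, 7/8, -1/2)
  row 2: subtract 1×row1 = (0, 0, -7/4, 3/2)
  row 3: subtract -2×row1 = (0, 0, 3/2, -1/2)
step 3: normalize row 2 (÷-7/4) = (0, 0, 1, -6/7)
  row 0: subtract 7/8×row2 = (1, 0, 0, 1/4)
  row 1: subtract 3/4×row2 = (0, 1, 0, 8/7)
  row 3: subtract 3/2×row2 = (0, 0, 0, 11/14)
step 4: normalize row 3 (÷11/14) = (0, 0, 0, 1)
  row 0: subtract 1/4×row3 = (1, 0, 0, 0)
  row 1: subtract 8/7×row3 = (0, 1, 0, 0)
  row 2: subtract -6/7×row3 = (0, 0, 1, 0)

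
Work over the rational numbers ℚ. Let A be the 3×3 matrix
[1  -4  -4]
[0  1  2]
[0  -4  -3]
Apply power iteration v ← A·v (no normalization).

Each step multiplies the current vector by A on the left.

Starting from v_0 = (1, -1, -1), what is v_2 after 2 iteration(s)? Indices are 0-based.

v_2 = (-7, 11, -9)

v_0 = (1, -1, -1).
v_1 = A·v_0 = (9, -3, 7).
v_2 = A·v_1 = (-7, 11, -9).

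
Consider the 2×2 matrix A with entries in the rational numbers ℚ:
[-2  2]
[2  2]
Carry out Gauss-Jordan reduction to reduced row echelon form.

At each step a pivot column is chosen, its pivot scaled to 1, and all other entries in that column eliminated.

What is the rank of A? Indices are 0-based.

rank = 2

pivot(0,0)=-2: scale R0 → (1, -1)
  clear (1,0): R1 −= (2)R0 → (0, 4)
pivot(1,1)=4: scale R1 → (0, 1)
  clear (0,1): R0 −= (-1)R1 → (1, 0)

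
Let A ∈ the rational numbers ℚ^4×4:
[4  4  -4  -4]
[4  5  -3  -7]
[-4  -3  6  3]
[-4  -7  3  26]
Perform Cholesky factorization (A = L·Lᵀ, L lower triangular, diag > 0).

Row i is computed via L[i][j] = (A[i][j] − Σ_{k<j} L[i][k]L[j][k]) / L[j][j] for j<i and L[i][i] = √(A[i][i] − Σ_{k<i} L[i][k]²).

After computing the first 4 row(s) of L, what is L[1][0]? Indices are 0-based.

L[1][0] = 2

Step 1: L[0][0] = √(4) = 2.
  L[1][0] = (4) / L[0][0] = 2.
Step 2: L[1][1] = √(1) = 1.
  L[2][0] = (-4) / L[0][0] = -2.
  L[2][1] = (1) / L[1][1] = 1.
Step 3: L[2][2] = √(1) = 1.
  L[3][0] = (-4) / L[0][0] = -2.
  L[3][1] = (-3) / L[1][1] = -3.
  L[3][2] = (2) / L[2][2] = 2.
Step 4: L[3][3] = √(9) = 3.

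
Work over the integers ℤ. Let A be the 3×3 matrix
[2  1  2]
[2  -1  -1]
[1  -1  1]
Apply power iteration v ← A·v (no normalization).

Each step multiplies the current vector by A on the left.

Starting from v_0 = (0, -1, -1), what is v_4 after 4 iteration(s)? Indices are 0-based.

v_4 = (-49, -56, -32)

v_0 = (0, -1, -1).
v_1 = A·v_0 = (-3, 2, 0).
v_2 = A·v_1 = (-4, -8, -5).
v_3 = A·v_2 = (-26, 5, -1).
v_4 = A·v_3 = (-49, -56, -32).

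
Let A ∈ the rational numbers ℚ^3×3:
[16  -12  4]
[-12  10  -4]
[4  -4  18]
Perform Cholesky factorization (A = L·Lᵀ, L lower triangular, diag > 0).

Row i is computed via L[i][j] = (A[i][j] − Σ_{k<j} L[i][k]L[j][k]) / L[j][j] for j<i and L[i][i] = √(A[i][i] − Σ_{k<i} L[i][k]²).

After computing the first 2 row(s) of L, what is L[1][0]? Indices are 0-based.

Step 1: L[0][0] = √(16) = 4.
  L[1][0] = (-12) / L[0][0] = -3.
Step 2: L[1][1] = √(1) = 1.

L[1][0] = -3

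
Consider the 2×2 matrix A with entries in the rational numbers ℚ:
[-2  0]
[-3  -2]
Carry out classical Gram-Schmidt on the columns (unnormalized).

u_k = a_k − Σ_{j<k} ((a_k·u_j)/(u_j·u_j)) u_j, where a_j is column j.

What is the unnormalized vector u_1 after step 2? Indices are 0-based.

Step 1: u_0 = a_0 = (-2, -3).
Step 2: u_1 = a_1 − (6/13)·u_0 = (12/13, -8/13).

u_1 = (12/13, -8/13)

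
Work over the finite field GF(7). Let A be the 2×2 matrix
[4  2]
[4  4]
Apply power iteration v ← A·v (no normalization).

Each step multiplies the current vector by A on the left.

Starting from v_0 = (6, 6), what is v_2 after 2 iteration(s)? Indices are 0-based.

v_0 = (6, 6).
v_1 = A·v_0 = (1, 6).
v_2 = A·v_1 = (2, 0).

v_2 = (2, 0)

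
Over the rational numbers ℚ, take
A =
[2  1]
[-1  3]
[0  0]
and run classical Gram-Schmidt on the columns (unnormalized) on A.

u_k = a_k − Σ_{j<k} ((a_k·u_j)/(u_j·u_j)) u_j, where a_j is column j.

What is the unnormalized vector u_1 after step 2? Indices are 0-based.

u_1 = (7/5, 14/5, 0)

Step 1: u_0 = a_0 = (2, -1, 0).
Step 2: u_1 = a_1 − (-1/5)·u_0 = (7/5, 14/5, 0).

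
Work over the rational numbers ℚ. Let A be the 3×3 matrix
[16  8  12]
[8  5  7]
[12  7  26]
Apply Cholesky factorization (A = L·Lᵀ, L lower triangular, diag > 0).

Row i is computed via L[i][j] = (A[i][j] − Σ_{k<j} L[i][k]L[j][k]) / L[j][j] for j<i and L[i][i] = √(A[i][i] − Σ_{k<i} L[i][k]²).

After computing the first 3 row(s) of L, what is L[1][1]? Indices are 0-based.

L[1][1] = 1

Step 1: L[0][0] = √(16) = 4.
  L[1][0] = (8) / L[0][0] = 2.
Step 2: L[1][1] = √(1) = 1.
  L[2][0] = (12) / L[0][0] = 3.
  L[2][1] = (1) / L[1][1] = 1.
Step 3: L[2][2] = √(16) = 4.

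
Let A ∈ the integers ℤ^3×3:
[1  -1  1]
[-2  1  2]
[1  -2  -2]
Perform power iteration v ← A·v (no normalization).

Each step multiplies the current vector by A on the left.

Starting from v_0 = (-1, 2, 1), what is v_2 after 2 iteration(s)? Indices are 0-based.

v_2 = (-15, -4, 0)

v_0 = (-1, 2, 1).
v_1 = A·v_0 = (-2, 6, -7).
v_2 = A·v_1 = (-15, -4, 0).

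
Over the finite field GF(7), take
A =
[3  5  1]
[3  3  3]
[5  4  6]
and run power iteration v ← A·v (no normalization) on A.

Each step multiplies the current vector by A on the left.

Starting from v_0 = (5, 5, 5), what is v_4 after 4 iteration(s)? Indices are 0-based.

v_4 = (6, 5, 2)

v_0 = (5, 5, 5).
v_1 = A·v_0 = (3, 3, 5).
v_2 = A·v_1 = (1, 5, 1).
v_3 = A·v_2 = (1, 0, 3).
v_4 = A·v_3 = (6, 5, 2).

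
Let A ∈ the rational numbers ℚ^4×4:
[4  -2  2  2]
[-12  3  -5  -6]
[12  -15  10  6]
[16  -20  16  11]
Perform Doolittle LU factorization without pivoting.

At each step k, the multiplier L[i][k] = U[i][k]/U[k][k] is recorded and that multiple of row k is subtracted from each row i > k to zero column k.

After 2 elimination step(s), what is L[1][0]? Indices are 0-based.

L[1][0] = -3

Step 1: pivot at (0,0) is 4.
  row1 ← row1 − (-3)·row0  ⇒  L[1][0]=-3, U row1=(0, -3, 1, 0)
  row2 ← row2 − (3)·row0  ⇒  L[2][0]=3, U row2=(0, -9, 4, 0)
  row3 ← row3 − (4)·row0  ⇒  L[3][0]=4, U row3=(0, -12, 8, 3)
Step 2: pivot at (1,1) is -3.
  row2 ← row2 − (3)·row1  ⇒  L[2][1]=3, U row2=(0, 0, 1, 0)
  row3 ← row3 − (4)·row1  ⇒  L[3][1]=4, U row3=(0, 0, 4, 3)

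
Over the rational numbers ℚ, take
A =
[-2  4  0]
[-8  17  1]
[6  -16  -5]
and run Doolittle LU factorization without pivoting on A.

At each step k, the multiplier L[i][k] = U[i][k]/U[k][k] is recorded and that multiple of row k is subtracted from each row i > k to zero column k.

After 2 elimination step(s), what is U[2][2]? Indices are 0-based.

k=0: U[0][0]=-2
  eliminate (1,0): mult=4, new row 1: (0, 1, 1); set L[1][0]=4
  eliminate (2,0): mult=-3, new row 2: (0, -4, -5); set L[2][0]=-3
k=1: U[1][1]=1
  eliminate (2,1): mult=-4, new row 2: (0, 0, -1); set L[2][1]=-4

U[2][2] = -1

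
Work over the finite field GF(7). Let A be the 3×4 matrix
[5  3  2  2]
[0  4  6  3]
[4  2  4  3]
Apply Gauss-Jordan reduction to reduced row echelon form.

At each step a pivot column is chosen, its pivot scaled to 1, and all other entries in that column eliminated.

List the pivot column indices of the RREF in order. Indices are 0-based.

pivot columns: 0, 1, 2

pivot(0,0)=5: scale R0 → (1, 2, 6, 6)
  clear (2,0): R2 −= (4)R0 → (0, 1, 1, 0)
pivot(1,1)=4: scale R1 → (0, 1, 5, 6)
  clear (0,1): R0 −= (2)R1 → (1, 0, 3, 1)
  clear (2,1): R2 −= (1)R1 → (0, 0, 3, 1)
pivot(2,2)=3: scale R2 → (0, 0, 1, 5)
  clear (0,2): R0 −= (3)R2 → (1, 0, 0, 0)
  clear (1,2): R1 −= (5)R2 → (0, 1, 0, 2)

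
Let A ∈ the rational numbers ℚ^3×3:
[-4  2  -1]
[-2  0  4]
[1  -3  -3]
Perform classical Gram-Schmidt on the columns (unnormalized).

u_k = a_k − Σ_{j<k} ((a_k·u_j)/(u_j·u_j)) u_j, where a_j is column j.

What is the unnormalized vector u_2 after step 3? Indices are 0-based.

Step 1: u_0 = a_0 = (-4, -2, 1).
Step 2: u_1 = a_1 − (-11/21)·u_0 = (-2/21, -22/21, -52/21).
Step 3: u_2 = a_2 − (-1/3)·u_0 − (35/76)·u_1 = (-87/38, 145/38, -29/19).

u_2 = (-87/38, 145/38, -29/19)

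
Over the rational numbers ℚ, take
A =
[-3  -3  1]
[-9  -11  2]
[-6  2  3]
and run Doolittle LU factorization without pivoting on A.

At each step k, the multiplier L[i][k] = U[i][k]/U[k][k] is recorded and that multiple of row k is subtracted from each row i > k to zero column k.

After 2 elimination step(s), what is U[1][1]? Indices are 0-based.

U[1][1] = -2

k=0: U[0][0]=-3
  eliminate (1,0): mult=3, new row 1: (0, -2, -1); set L[1][0]=3
  eliminate (2,0): mult=2, new row 2: (0, 8, 1); set L[2][0]=2
k=1: U[1][1]=-2
  eliminate (2,1): mult=-4, new row 2: (0, 0, -3); set L[2][1]=-4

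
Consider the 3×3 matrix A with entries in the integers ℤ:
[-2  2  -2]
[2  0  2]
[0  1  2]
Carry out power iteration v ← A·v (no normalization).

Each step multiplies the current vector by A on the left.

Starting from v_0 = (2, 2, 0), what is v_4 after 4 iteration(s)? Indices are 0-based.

v_0 = (2, 2, 0).
v_1 = A·v_0 = (0, 4, 2).
v_2 = A·v_1 = (4, 4, 8).
v_3 = A·v_2 = (-16, 24, 20).
v_4 = A·v_3 = (40, 8, 64).

v_4 = (40, 8, 64)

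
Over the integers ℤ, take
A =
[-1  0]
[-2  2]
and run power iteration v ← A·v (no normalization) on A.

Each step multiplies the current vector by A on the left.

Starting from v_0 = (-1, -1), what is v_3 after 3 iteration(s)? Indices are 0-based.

v_0 = (-1, -1).
v_1 = A·v_0 = (1, 0).
v_2 = A·v_1 = (-1, -2).
v_3 = A·v_2 = (1, -2).

v_3 = (1, -2)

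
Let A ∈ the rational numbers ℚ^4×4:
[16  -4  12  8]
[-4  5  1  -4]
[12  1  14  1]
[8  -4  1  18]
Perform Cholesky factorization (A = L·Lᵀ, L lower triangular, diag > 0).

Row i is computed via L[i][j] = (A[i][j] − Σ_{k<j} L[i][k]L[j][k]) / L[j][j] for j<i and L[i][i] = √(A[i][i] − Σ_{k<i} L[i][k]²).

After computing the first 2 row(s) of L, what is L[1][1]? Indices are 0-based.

L[1][1] = 2

Step 1: L[0][0] = √(16) = 4.
  L[1][0] = (-4) / L[0][0] = -1.
Step 2: L[1][1] = √(4) = 2.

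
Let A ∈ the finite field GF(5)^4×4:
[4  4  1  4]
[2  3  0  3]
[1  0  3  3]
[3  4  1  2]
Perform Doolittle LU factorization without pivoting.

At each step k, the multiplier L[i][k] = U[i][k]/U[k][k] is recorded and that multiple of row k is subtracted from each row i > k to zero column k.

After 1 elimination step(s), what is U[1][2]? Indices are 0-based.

Step 1: pivot at (0,0) is 4.
  row1 ← row1 − (3)·row0  ⇒  L[1][0]=3, U row1=(0, 1, 2, 1)
  row2 ← row2 − (4)·row0  ⇒  L[2][0]=4, U row2=(0, 4, 4, 2)
  row3 ← row3 − (2)·row0  ⇒  L[3][0]=2, U row3=(0, 1, 4, 4)

U[1][2] = 2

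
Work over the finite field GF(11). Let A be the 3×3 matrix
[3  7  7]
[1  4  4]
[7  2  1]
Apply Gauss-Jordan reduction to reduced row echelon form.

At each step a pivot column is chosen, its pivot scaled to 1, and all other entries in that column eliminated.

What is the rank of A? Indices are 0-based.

step 1: normalize row 0 (÷3) = (1, 6, 6)
  row 1: subtract 1×row0 = (0, 9, 9)
  row 2: subtract 7×row0 = (0, 4, 3)
step 2: normalize row 1 (÷9) = (0, 1, 1)
  row 0: subtract 6×row1 = (1, 0, 0)
  row 2: subtract 4×row1 = (0, 0, 10)
step 3: normalize row 2 (÷10) = (0, 0, 1)
  row 1: subtract 1×row2 = (0, 1, 0)

rank = 3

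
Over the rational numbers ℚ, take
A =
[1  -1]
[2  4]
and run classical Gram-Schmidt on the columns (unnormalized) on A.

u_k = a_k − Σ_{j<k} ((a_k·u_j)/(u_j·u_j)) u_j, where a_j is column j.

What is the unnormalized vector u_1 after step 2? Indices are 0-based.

u_1 = (-12/5, 6/5)

Step 1: u_0 = a_0 = (1, 2).
Step 2: u_1 = a_1 − (7/5)·u_0 = (-12/5, 6/5).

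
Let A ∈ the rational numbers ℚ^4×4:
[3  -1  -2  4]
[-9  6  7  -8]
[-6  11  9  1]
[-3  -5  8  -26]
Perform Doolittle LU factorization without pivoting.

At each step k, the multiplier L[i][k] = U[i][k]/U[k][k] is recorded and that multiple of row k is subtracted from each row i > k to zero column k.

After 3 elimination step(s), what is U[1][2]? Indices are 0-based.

Step 1: pivot at (0,0) is 3.
  row1 ← row1 − (-3)·row0  ⇒  L[1][0]=-3, U row1=(0, 3, 1, 4)
  row2 ← row2 − (-2)·row0  ⇒  L[2][0]=-2, U row2=(0, 9, 5, 9)
  row3 ← row3 − (-1)·row0  ⇒  L[3][0]=-1, U row3=(0, -6, 6, -22)
Step 2: pivot at (1,1) is 3.
  row2 ← row2 − (3)·row1  ⇒  L[2][1]=3, U row2=(0, 0, 2, -3)
  row3 ← row3 − (-2)·row1  ⇒  L[3][1]=-2, U row3=(0, 0, 8, -14)
Step 3: pivot at (2,2) is 2.
  row3 ← row3 − (4)·row2  ⇒  L[3][2]=4, U row3=(0, 0, 0, -2)

U[1][2] = 1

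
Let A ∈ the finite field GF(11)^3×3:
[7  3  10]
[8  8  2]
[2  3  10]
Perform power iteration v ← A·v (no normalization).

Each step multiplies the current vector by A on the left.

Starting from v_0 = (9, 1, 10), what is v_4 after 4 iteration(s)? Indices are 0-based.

v_4 = (7, 2, 3)

v_0 = (9, 1, 10).
v_1 = A·v_0 = (1, 1, 0).
v_2 = A·v_1 = (10, 5, 5).
v_3 = A·v_2 = (3, 9, 8).
v_4 = A·v_3 = (7, 2, 3).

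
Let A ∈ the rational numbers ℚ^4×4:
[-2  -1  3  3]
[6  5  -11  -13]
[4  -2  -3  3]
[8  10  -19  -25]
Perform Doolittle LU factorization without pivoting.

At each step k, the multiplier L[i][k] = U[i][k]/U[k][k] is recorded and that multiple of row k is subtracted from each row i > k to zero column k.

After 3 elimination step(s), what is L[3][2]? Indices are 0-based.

L[3][2] = 1

Step 1: pivot at (0,0) is -2.
  row1 ← row1 − (-3)·row0  ⇒  L[1][0]=-3, U row1=(0, 2, -2, -4)
  row2 ← row2 − (-2)·row0  ⇒  L[2][0]=-2, U row2=(0, -4, 3, 9)
  row3 ← row3 − (-4)·row0  ⇒  L[3][0]=-4, U row3=(0, 6, -7, -13)
Step 2: pivot at (1,1) is 2.
  row2 ← row2 − (-2)·row1  ⇒  L[2][1]=-2, U row2=(0, 0, -1, 1)
  row3 ← row3 − (3)·row1  ⇒  L[3][1]=3, U row3=(0, 0, -1, -1)
Step 3: pivot at (2,2) is -1.
  row3 ← row3 − (1)·row2  ⇒  L[3][2]=1, U row3=(0, 0, 0, -2)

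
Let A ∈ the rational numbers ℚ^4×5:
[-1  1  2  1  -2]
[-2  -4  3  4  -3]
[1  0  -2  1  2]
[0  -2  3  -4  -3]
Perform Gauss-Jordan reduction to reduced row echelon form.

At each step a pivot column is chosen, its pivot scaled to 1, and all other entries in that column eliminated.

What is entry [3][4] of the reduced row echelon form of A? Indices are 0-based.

pivot(0,0)=-1: scale R0 → (1, -1, -2, -1, 2)
  clear (1,0): R1 −= (-2)R0 → (0, -6, -1, 2, 1)
  clear (2,0): R2 −= (1)R0 → (0, 1, 0, 2, 0)
pivot(1,1)=-6: scale R1 → (0, 1, 1/6, -1/3, -1/6)
  clear (0,1): R0 −= (-1)R1 → (1, 0, -11/6, -4/3, 11/6)
  clear (2,1): R2 −= (1)R1 → (0, 0, -1/6, 7/3, 1/6)
  clear (3,1): R3 −= (-2)R1 → (0, 0, 10/3, -14/3, -10/3)
pivot(2,2)=-1/6: scale R2 → (0, 0, 1, -14, -1)
  clear (0,2): R0 −= (-11/6)R2 → (1, 0, 0, -27, 0)
  clear (1,2): R1 −= (1/6)R2 → (0, 1, 0, 2, 0)
  clear (3,2): R3 −= (10/3)R2 → (0, 0, 0, 42, 0)
pivot(3,3)=42: scale R3 → (0, 0, 0, 1, 0)
  clear (0,3): R0 −= (-27)R3 → (1, 0, 0, 0, 0)
  clear (1,3): R1 −= (2)R3 → (0, 1, 0, 0, 0)
  clear (2,3): R2 −= (-14)R3 → (0, 0, 1, 0, -1)

M[3][4] = 0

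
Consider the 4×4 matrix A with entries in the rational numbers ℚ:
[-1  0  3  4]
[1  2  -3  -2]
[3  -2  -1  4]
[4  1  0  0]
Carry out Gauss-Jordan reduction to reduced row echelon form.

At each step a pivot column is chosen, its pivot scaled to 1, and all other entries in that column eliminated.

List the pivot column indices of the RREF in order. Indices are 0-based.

pivot columns: 0, 1, 2, 3

pivot(0,0)=-1: scale R0 → (1, 0, -3, -4)
  clear (1,0): R1 −= (1)R0 → (0, 2, 0, 2)
  clear (2,0): R2 −= (3)R0 → (0, -2, 8, 16)
  clear (3,0): R3 −= (4)R0 → (0, 1, 12, 16)
pivot(1,1)=2: scale R1 → (0, 1, 0, 1)
  clear (2,1): R2 −= (-2)R1 → (0, 0, 8, 18)
  clear (3,1): R3 −= (1)R1 → (0, 0, 12, 15)
pivot(2,2)=8: scale R2 → (0, 0, 1, 9/4)
  clear (0,2): R0 −= (-3)R2 → (1, 0, 0, 11/4)
  clear (3,2): R3 −= (12)R2 → (0, 0, 0, -12)
pivot(3,3)=-12: scale R3 → (0, 0, 0, 1)
  clear (0,3): R0 −= (11/4)R3 → (1, 0, 0, 0)
  clear (1,3): R1 −= (1)R3 → (0, 1, 0, 0)
  clear (2,3): R2 −= (9/4)R3 → (0, 0, 1, 0)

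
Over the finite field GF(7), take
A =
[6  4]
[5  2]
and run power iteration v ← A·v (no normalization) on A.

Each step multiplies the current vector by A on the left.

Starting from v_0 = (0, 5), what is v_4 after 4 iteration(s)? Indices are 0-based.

v_4 = (4, 5)

v_0 = (0, 5).
v_1 = A·v_0 = (6, 3).
v_2 = A·v_1 = (6, 1).
v_3 = A·v_2 = (5, 4).
v_4 = A·v_3 = (4, 5).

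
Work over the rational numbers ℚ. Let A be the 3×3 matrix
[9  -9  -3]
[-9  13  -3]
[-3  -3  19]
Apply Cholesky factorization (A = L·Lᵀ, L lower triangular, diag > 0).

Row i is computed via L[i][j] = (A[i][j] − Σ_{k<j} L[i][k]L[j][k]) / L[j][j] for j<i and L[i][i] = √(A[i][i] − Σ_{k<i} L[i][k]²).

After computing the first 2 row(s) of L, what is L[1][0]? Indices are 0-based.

Step 1: L[0][0] = √(9) = 3.
  L[1][0] = (-9) / L[0][0] = -3.
Step 2: L[1][1] = √(4) = 2.

L[1][0] = -3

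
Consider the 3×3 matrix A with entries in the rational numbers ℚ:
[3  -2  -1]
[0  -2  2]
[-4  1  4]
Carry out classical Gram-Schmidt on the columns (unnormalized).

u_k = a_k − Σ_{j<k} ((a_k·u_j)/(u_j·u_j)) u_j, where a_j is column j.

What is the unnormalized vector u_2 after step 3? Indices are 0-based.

Step 1: u_0 = a_0 = (3, 0, -4).
Step 2: u_1 = a_1 − (-2/5)·u_0 = (-4/5, -2, -3/5).
Step 3: u_2 = a_2 − (-19/25)·u_0 − (-28/25)·u_1 = (48/125, -6/25, 36/125).

u_2 = (48/125, -6/25, 36/125)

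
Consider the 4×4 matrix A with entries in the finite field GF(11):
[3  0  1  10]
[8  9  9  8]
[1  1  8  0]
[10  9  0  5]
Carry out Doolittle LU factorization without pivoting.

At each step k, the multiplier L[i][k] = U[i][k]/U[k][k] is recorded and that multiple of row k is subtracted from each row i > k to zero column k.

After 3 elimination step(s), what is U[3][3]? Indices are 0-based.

[col 0] pivot 3
  R1 -= 10*R0 → (0, 9, 10, 7)  (L[1][0] := 10)
  R2 -= 4*R0 → (0, 1, 4, 4)  (L[2][0] := 4)
  R3 -= 7*R0 → (0, 9, 4, 1)  (L[3][0] := 7)
[col 1] pivot 9
  R2 -= 5*R1 → (0, 0, 9, 2)  (L[2][1] := 5)
  R3 -= 1*R1 → (0, 0, 5, 5)  (L[3][1] := 1)
[col 2] pivot 9
  R3 -= 3*R2 → (0, 0, 0, 10)  (L[3][2] := 3)

U[3][3] = 10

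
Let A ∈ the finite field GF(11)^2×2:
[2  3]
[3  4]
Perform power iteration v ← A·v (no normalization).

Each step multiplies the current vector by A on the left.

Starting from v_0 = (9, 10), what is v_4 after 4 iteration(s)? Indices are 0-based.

v_4 = (2, 4)

v_0 = (9, 10).
v_1 = A·v_0 = (4, 1).
v_2 = A·v_1 = (0, 5).
v_3 = A·v_2 = (4, 9).
v_4 = A·v_3 = (2, 4).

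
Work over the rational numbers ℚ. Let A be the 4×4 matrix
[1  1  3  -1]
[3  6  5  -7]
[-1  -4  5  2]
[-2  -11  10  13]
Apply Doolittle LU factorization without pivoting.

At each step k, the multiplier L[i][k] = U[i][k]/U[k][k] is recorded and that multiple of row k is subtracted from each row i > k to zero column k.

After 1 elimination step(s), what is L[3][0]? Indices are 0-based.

L[3][0] = -2

k=0: U[0][0]=1
  eliminate (1,0): mult=3, new row 1: (0, 3, -4, -4); set L[1][0]=3
  eliminate (2,0): mult=-1, new row 2: (0, -3, 8, 1); set L[2][0]=-1
  eliminate (3,0): mult=-2, new row 3: (0, -9, 16, 11); set L[3][0]=-2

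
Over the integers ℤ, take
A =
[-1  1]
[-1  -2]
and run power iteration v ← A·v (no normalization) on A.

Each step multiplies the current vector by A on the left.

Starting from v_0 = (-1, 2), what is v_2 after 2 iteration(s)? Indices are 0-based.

v_2 = (-6, 3)

v_0 = (-1, 2).
v_1 = A·v_0 = (3, -3).
v_2 = A·v_1 = (-6, 3).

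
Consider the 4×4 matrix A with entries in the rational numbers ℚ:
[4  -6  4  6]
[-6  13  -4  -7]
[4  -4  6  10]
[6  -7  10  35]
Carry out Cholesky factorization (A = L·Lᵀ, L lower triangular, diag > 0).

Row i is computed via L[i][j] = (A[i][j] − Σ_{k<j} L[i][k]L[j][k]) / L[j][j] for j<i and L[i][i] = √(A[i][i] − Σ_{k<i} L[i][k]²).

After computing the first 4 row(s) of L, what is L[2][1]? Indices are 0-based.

Step 1: L[0][0] = √(4) = 2.
  L[1][0] = (-6) / L[0][0] = -3.
Step 2: L[1][1] = √(4) = 2.
  L[2][0] = (4) / L[0][0] = 2.
  L[2][1] = (2) / L[1][1] = 1.
Step 3: L[2][2] = √(1) = 1.
  L[3][0] = (6) / L[0][0] = 3.
  L[3][1] = (2) / L[1][1] = 1.
  L[3][2] = (3) / L[2][2] = 3.
Step 4: L[3][3] = √(16) = 4.

L[2][1] = 1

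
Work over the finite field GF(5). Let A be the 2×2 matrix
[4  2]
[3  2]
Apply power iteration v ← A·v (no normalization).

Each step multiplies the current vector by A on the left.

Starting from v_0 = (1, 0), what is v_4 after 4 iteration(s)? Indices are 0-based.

v_0 = (1, 0).
v_1 = A·v_0 = (4, 3).
v_2 = A·v_1 = (2, 3).
v_3 = A·v_2 = (4, 2).
v_4 = A·v_3 = (0, 1).

v_4 = (0, 1)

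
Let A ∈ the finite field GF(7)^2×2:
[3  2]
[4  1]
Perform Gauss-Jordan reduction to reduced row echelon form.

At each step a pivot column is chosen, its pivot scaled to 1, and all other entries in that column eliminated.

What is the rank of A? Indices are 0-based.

[1] R0 /= 3  ⇒  (1, 3)
     R1 -= 4·R0  ⇒  (0, 3)
[2] R1 /= 3  ⇒  (0, 1)
     R0 -= 3·R1  ⇒  (1, 0)

rank = 2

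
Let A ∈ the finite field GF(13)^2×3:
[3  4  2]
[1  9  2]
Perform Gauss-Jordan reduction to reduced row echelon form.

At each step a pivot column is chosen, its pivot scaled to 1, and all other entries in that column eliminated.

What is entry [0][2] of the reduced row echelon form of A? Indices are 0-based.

step 1: normalize row 0 (÷3) = (1, 10, 5)
  row 1: subtract 1×row0 = (0, 12, 10)
step 2: normalize row 1 (÷12) = (0, 1, 3)
  row 0: subtract 10×row1 = (1, 0, 1)

M[0][2] = 1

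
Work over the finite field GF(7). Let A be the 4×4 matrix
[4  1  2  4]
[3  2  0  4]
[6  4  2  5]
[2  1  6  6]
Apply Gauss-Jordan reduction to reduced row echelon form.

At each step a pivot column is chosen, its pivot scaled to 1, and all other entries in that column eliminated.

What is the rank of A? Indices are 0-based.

rank = 4

pivot(0,0)=4: scale R0 → (1, 2, 4, 1)
  clear (1,0): R1 −= (3)R0 → (0, 3, 2, 1)
  clear (2,0): R2 −= (6)R0 → (0, 6, 6, 6)
  clear (3,0): R3 −= (2)R0 → (0, 4, 5, 4)
pivot(1,1)=3: scale R1 → (0, 1, 3, 5)
  clear (0,1): R0 −= (2)R1 → (1, 0, 5, 5)
  clear (2,1): R2 −= (6)R1 → (0, 0, 2, 4)
  clear (3,1): R3 −= (4)R1 → (0, 0, 0, 5)
pivot(2,2)=2: scale R2 → (0, 0, 1, 2)
  clear (0,2): R0 −= (5)R2 → (1, 0, 0, 2)
  clear (1,2): R1 −= (3)R2 → (0, 1, 0, 6)
pivot(3,3)=5: scale R3 → (0, 0, 0, 1)
  clear (0,3): R0 −= (2)R3 → (1, 0, 0, 0)
  clear (1,3): R1 −= (6)R3 → (0, 1, 0, 0)
  clear (2,3): R2 −= (2)R3 → (0, 0, 1, 0)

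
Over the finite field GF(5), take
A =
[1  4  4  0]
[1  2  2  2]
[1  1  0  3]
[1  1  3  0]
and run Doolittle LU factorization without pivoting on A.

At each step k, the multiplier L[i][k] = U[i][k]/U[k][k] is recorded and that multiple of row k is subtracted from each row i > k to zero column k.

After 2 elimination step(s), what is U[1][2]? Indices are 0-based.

U[1][2] = 3

Step 1: pivot at (0,0) is 1.
  row1 ← row1 − (1)·row0  ⇒  L[1][0]=1, U row1=(0, 3, 3, 2)
  row2 ← row2 − (1)·row0  ⇒  L[2][0]=1, U row2=(0, 2, 1, 3)
  row3 ← row3 − (1)·row0  ⇒  L[3][0]=1, U row3=(0, 2, 4, 0)
Step 2: pivot at (1,1) is 3.
  row2 ← row2 − (4)·row1  ⇒  L[2][1]=4, U row2=(0, 0, 4, 0)
  row3 ← row3 − (4)·row1  ⇒  L[3][1]=4, U row3=(0, 0, 2, 2)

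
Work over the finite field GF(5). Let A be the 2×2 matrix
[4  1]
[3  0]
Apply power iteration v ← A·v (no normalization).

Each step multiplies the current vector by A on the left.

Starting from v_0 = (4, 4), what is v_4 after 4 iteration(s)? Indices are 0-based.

v_4 = (3, 4)

v_0 = (4, 4).
v_1 = A·v_0 = (0, 2).
v_2 = A·v_1 = (2, 0).
v_3 = A·v_2 = (3, 1).
v_4 = A·v_3 = (3, 4).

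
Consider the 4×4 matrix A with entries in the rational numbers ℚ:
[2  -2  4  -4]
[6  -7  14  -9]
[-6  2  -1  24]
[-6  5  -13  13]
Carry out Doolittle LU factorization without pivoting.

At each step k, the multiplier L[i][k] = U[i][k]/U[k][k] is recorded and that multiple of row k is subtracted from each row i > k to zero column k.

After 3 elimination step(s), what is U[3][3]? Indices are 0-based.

U[3][3] = -2

k=0: U[0][0]=2
  eliminate (1,0): mult=3, new row 1: (0, -1, 2, 3); set L[1][0]=3
  eliminate (2,0): mult=-3, new row 2: (0, -4, 11, 12); set L[2][0]=-3
  eliminate (3,0): mult=-3, new row 3: (0, -1, -1, 1); set L[3][0]=-3
k=1: U[1][1]=-1
  eliminate (2,1): mult=4, new row 2: (0, 0, 3, 0); set L[2][1]=4
  eliminate (3,1): mult=1, new row 3: (0, 0, -3, -2); set L[3][1]=1
k=2: U[2][2]=3
  eliminate (3,2): mult=-1, new row 3: (0, 0, 0, -2); set L[3][2]=-1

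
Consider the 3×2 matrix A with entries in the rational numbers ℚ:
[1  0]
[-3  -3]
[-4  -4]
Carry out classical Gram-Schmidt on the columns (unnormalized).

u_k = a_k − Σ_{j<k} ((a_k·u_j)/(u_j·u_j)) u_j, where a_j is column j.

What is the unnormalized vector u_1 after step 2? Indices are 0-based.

u_1 = (-25/26, -3/26, -2/13)

Step 1: u_0 = a_0 = (1, -3, -4).
Step 2: u_1 = a_1 − (25/26)·u_0 = (-25/26, -3/26, -2/13).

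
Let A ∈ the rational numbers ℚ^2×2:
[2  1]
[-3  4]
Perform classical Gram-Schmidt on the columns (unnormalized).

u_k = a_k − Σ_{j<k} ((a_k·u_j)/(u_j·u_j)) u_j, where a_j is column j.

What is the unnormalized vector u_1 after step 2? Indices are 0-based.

u_1 = (33/13, 22/13)

Step 1: u_0 = a_0 = (2, -3).
Step 2: u_1 = a_1 − (-10/13)·u_0 = (33/13, 22/13).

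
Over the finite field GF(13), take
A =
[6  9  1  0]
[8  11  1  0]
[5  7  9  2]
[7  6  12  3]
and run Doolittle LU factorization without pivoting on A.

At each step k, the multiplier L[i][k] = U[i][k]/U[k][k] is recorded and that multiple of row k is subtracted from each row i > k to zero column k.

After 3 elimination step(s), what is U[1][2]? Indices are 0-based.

U[1][2] = 4

Step 1: pivot at (0,0) is 6.
  row1 ← row1 − (10)·row0  ⇒  L[1][0]=10, U row1=(0, 12, 4, 0)
  row2 ← row2 − (3)·row0  ⇒  L[2][0]=3, U row2=(0, 6, 6, 2)
  row3 ← row3 − (12)·row0  ⇒  L[3][0]=12, U row3=(0, 2, 0, 3)
Step 2: pivot at (1,1) is 12.
  row2 ← row2 − (7)·row1  ⇒  L[2][1]=7, U row2=(0, 0, 4, 2)
  row3 ← row3 − (11)·row1  ⇒  L[3][1]=11, U row3=(0, 0, 8, 3)
Step 3: pivot at (2,2) is 4.
  row3 ← row3 − (2)·row2  ⇒  L[3][2]=2, U row3=(0, 0, 0, 12)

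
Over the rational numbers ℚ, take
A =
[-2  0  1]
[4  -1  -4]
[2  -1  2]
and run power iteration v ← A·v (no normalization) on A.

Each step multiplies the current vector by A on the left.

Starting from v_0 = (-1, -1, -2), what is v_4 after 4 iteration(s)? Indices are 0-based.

v_4 = (-45, 175, -145)

v_0 = (-1, -1, -2).
v_1 = A·v_0 = (0, 5, -5).
v_2 = A·v_1 = (-5, 15, -15).
v_3 = A·v_2 = (-5, 25, -55).
v_4 = A·v_3 = (-45, 175, -145).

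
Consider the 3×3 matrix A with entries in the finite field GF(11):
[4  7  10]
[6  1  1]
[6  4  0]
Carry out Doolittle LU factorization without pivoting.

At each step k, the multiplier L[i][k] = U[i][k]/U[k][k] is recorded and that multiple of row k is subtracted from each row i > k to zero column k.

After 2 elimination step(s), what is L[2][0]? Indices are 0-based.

[col 0] pivot 4
  R1 -= 7*R0 → (0, 7, 8)  (L[1][0] := 7)
  R2 -= 7*R0 → (0, 10, 7)  (L[2][0] := 7)
[col 1] pivot 7
  R2 -= 3*R1 → (0, 0, 5)  (L[2][1] := 3)

L[2][0] = 7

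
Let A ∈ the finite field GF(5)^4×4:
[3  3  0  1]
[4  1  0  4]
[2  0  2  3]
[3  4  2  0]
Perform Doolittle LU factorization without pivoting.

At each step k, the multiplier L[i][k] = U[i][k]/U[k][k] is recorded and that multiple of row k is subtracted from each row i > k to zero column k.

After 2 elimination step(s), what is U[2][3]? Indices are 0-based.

Step 1: pivot at (0,0) is 3.
  row1 ← row1 − (3)·row0  ⇒  L[1][0]=3, U row1=(0, 2, 0, 1)
  row2 ← row2 − (4)·row0  ⇒  L[2][0]=4, U row2=(0, 3, 2, 4)
  row3 ← row3 − (1)·row0  ⇒  L[3][0]=1, U row3=(0, 1, 2, 4)
Step 2: pivot at (1,1) is 2.
  row2 ← row2 − (4)·row1  ⇒  L[2][1]=4, U row2=(0, 0, 2, 0)
  row3 ← row3 − (3)·row1  ⇒  L[3][1]=3, U row3=(0, 0, 2, 1)

U[2][3] = 0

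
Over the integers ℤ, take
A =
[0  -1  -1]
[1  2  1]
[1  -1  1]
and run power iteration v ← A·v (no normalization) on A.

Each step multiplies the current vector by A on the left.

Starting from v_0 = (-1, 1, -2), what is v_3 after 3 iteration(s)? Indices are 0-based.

v_3 = (7, -7, 8)

v_0 = (-1, 1, -2).
v_1 = A·v_0 = (1, -1, -4).
v_2 = A·v_1 = (5, -5, -2).
v_3 = A·v_2 = (7, -7, 8).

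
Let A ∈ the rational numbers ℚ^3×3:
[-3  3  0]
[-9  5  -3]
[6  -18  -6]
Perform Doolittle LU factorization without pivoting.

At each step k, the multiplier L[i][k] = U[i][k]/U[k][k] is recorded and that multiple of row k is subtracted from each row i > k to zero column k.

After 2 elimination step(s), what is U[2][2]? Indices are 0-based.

U[2][2] = 3

Step 1: pivot at (0,0) is -3.
  row1 ← row1 − (3)·row0  ⇒  L[1][0]=3, U row1=(0, -4, -3)
  row2 ← row2 − (-2)·row0  ⇒  L[2][0]=-2, U row2=(0, -12, -6)
Step 2: pivot at (1,1) is -4.
  row2 ← row2 − (3)·row1  ⇒  L[2][1]=3, U row2=(0, 0, 3)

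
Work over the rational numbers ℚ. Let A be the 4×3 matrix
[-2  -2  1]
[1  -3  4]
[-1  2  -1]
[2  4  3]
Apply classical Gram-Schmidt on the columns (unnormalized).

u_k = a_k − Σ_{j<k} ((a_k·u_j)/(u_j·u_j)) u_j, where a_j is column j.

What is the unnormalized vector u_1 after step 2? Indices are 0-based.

Step 1: u_0 = a_0 = (-2, 1, -1, 2).
Step 2: u_1 = a_1 − (7/10)·u_0 = (-3/5, -37/10, 27/10, 13/5).

u_1 = (-3/5, -37/10, 27/10, 13/5)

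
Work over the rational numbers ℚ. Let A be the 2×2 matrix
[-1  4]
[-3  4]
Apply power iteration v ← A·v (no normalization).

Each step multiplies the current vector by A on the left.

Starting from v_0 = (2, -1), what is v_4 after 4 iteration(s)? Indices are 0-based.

v_4 = (110, 218)

v_0 = (2, -1).
v_1 = A·v_0 = (-6, -10).
v_2 = A·v_1 = (-34, -22).
v_3 = A·v_2 = (-54, 14).
v_4 = A·v_3 = (110, 218).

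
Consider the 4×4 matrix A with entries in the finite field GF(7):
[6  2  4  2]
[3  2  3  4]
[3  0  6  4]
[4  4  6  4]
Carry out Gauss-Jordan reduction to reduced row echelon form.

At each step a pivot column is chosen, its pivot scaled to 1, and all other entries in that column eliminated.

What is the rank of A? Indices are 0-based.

rank = 4

pivot(0,0)=6: scale R0 → (1, 5, 3, 5)
  clear (1,0): R1 −= (3)R0 → (0, 1, 1, 3)
  clear (2,0): R2 −= (3)R0 → (0, 6, 4, 3)
  clear (3,0): R3 −= (4)R0 → (0, 5, 1, 5)
pivot(1,1)=1: scale R1 → (0, 1, 1, 3)
  clear (0,1): R0 −= (5)R1 → (1, 0, 5, 4)
  clear (2,1): R2 −= (6)R1 → (0, 0, 5, 6)
  clear (3,1): R3 −= (5)R1 → (0, 0, 3, 4)
pivot(2,2)=5: scale R2 → (0, 0, 1, 4)
  clear (0,2): R0 −= (5)R2 → (1, 0, 0, 5)
  clear (1,2): R1 −= (1)R2 → (0, 1, 0, 6)
  clear (3,2): R3 −= (3)R2 → (0, 0, 0, 6)
pivot(3,3)=6: scale R3 → (0, 0, 0, 1)
  clear (0,3): R0 −= (5)R3 → (1, 0, 0, 0)
  clear (1,3): R1 −= (6)R3 → (0, 1, 0, 0)
  clear (2,3): R2 −= (4)R3 → (0, 0, 1, 0)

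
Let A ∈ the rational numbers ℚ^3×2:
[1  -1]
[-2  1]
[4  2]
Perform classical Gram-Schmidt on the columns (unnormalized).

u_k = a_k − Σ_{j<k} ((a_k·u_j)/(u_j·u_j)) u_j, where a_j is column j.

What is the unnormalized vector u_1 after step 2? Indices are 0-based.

Step 1: u_0 = a_0 = (1, -2, 4).
Step 2: u_1 = a_1 − (5/21)·u_0 = (-26/21, 31/21, 22/21).

u_1 = (-26/21, 31/21, 22/21)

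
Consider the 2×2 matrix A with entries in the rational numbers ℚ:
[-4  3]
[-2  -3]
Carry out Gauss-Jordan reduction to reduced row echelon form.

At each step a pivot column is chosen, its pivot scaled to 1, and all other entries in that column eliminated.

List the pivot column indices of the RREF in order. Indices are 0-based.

pivot columns: 0, 1

[1] R0 /= -4  ⇒  (1, -3/4)
     R1 -= -2·R0  ⇒  (0, -9/2)
[2] R1 /= -9/2  ⇒  (0, 1)
     R0 -= -3/4·R1  ⇒  (1, 0)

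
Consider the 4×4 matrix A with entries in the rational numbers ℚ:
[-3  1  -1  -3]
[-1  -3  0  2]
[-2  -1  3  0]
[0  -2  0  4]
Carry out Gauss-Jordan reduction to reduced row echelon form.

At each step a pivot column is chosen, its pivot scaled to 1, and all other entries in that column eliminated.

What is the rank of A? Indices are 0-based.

[1] R0 /= -3  ⇒  (1, -1/3, 1/3, 1)
     R1 -= -1·R0  ⇒  (0, -10/3, 1/3, 3)
     R2 -= -2·R0  ⇒  (0, -5/3, 11/3, 2)
[2] R1 /= -10/3  ⇒  (0, 1, -1/10, -9/10)
     R0 -= -1/3·R1  ⇒  (1, 0, 3/10, 7/10)
     R2 -= -5/3·R1  ⇒  (0, 0, 7/2, 1/2)
     R3 -= -2·R1  ⇒  (0, 0, -1/5, 11/5)
[3] R2 /= 7/2  ⇒  (0, 0, 1, 1/7)
     R0 -= 3/10·R2  ⇒  (1, 0, 0, 23/35)
     R1 -= -1/10·R2  ⇒  (0, 1, 0, -31/35)
     R3 -= -1/5·R2  ⇒  (0, 0, 0, 78/35)
[4] R3 /= 78/35  ⇒  (0, 0, 0, 1)
     R0 -= 23/35·R3  ⇒  (1, 0, 0, 0)
     R1 -= -31/35·R3  ⇒  (0, 1, 0, 0)
     R2 -= 1/7·R3  ⇒  (0, 0, 1, 0)

rank = 4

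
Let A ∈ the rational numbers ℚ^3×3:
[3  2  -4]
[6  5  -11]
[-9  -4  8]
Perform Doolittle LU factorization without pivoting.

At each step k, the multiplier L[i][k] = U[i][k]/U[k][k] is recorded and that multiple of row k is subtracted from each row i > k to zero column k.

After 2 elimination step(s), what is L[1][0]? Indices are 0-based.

L[1][0] = 2

k=0: U[0][0]=3
  eliminate (1,0): mult=2, new row 1: (0, 1, -3); set L[1][0]=2
  eliminate (2,0): mult=-3, new row 2: (0, 2, -4); set L[2][0]=-3
k=1: U[1][1]=1
  eliminate (2,1): mult=2, new row 2: (0, 0, 2); set L[2][1]=2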